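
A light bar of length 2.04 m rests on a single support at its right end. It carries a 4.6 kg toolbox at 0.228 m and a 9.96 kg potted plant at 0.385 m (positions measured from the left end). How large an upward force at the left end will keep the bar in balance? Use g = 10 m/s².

Take moments about the right end.
Toolbox: 4.6 × 10 = 46 N down at 0.228 m → arm 1.812 m, τ = 46 × 1.812 = 83.35 N·m counterclockwise.
Potted plant: 9.96 × 10 = 99.6 N down at 0.385 m → arm 1.655 m, τ = 99.6 × 1.655 = 164.8 N·m counterclockwise.
Net moment of the loads = 248.2 N·m counterclockwise.
The upward force F acts at the left end, arm 2.04 m, giving F × 2.04 clockwise.
For rotational equilibrium, F × 2.04 = 248.2, so F = 248.2 / 2.04 = 122 N.

F ≈ 122 N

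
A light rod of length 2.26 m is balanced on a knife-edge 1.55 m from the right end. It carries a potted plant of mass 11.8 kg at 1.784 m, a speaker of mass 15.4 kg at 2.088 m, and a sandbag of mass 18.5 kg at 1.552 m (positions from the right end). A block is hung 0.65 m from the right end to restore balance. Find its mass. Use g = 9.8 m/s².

m ≈ 12.3 kg

Take moments about the knife-edge (at 1.55 m from the right end).
Potted plant: 11.8 × 9.8 = 115.6 N down at 1.784 m → arm 0.234 m, τ = 115.6 × 0.234 = 27.05 N·m counterclockwise.
Speaker: 15.4 × 9.8 = 150.9 N down at 2.088 m → arm 0.538 m, τ = 150.9 × 0.538 = 81.18 N·m counterclockwise.
Sandbag: 18.5 × 9.8 = 181.3 N down at 1.552 m → arm 0.002 m, τ = 181.3 × 0.002 = 0.3626 N·m counterclockwise.
Net moment of known loads = 108.6 N·m counterclockwise.
An unknown mass m at 0.65 m has arm 0.9 m; its moment is m·g·0.9 clockwise.
Balancing moments: m × 9.8 × 0.9 = 108.6, giving m = 108.6 / (9.8 × 0.9) = 12.3 kg.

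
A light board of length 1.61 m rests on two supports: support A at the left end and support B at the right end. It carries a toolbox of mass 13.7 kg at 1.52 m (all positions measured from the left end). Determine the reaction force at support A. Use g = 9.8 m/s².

Take moments about support B.
Toolbox: 13.7 × 9.8 = 134.3 N down at 1.52 m → arm 0.09 m, τ = 134.3 × 0.09 = 12.09 N·m counterclockwise.
Net load moment about support B = 12.09 N·m counterclockwise.
Reaction R at support A is upward at 0 m, arm 1.61 m → moment R × 1.61 clockwise.
Setting net torque to zero: R × 1.61 = 12.09 → R = 7.51 N.

R_A ≈ 7.51 N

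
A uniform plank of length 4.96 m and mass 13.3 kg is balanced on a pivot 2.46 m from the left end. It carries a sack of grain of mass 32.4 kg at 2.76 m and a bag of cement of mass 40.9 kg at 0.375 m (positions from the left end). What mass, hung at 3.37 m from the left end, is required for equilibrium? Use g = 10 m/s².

Choose the pivot (at 2.46 m from the left end) as the axis so the support reaction has zero arm there.
Beam weight: 13.3 × 10 = 133 N down at 2.48 m → arm 0.02 m, τ = 133 × 0.02 = 2.66 N·m clockwise.
Sack of grain: 32.4 × 10 = 324 N down at 2.76 m → arm 0.3 m, τ = 324 × 0.3 = 97.2 N·m clockwise.
Bag of cement: 40.9 × 10 = 409 N down at 0.375 m → arm 2.085 m, τ = 409 × 2.085 = 852.8 N·m counterclockwise.
Net moment of known loads = 752.9 N·m counterclockwise.
An unknown mass m at 3.37 m has arm 0.91 m; its moment is m·g·0.91 clockwise.
Στ = 0 ⇒ m × 10 × 0.91 = 752.9 ⇒ m = 752.9 / (10 × 0.91) = 82.7 kg.

m ≈ 82.7 kg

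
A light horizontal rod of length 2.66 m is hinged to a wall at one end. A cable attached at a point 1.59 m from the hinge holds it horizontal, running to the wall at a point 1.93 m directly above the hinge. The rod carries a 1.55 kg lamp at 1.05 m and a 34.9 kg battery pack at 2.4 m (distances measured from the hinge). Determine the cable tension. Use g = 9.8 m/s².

T ≈ 682 N

Taking torques about the hinge:
Lamp: 1.55 × 9.8 = 15.19 N down at 1.05 m → arm 1.05 m, τ = 15.19 × 1.05 = 15.95 N·m clockwise.
Battery pack: 34.9 × 9.8 = 342 N down at 2.4 m → arm 2.4 m, τ = 342 × 2.4 = 820.8 N·m clockwise.
Total clockwise load moment = 836.8 N·m.
The cable tension T acts at 1.59 m; only its component perpendicular to the rod, T sinθ, produces torque. sinθ = h/√(h²+d²) = 1.93/√(1.93²+1.59²) = 0.7718.
Στ = 0 ⇒ T × 1.59 × 0.7718 = 836.8 ⇒ T = 836.8 / 1.227 = 682 N.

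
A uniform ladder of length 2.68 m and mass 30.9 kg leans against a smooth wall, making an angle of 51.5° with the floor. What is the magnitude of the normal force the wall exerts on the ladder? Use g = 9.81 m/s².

Taking torques about the foot of the ladder:
Ladder weight 30.9×9.81 = 303.1 N acts at 1.34 m along the ladder; its horizontal arm is 1.34·cos51.5° = 0.8342 m → τ = 252.8 N·m clockwise.
Wall normal N acts horizontally at the top; its moment arm is the height L sinθ = 2.68·sin51.5° = 2.097 m, counterclockwise.
Στ = 0 ⇒ N × 2.097 = 252.8 ⇒ N = 121 N.

N_wall ≈ 121 N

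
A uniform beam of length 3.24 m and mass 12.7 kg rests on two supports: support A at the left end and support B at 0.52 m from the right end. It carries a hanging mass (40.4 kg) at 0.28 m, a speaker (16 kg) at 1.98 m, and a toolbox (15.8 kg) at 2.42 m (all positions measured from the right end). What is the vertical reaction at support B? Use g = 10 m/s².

R_B ≈ 637 N

Taking torques about support A:
Beam weight: 12.7 × 10 = 127 N down at 1.62 m → arm 1.62 m, τ = 127 × 1.62 = 205.7 N·m clockwise.
Hanging mass: 40.4 × 10 = 404 N down at 0.28 m → arm 2.96 m, τ = 404 × 2.96 = 1196 N·m clockwise.
Speaker: 16 × 10 = 160 N down at 1.98 m → arm 1.26 m, τ = 160 × 1.26 = 201.6 N·m clockwise.
Toolbox: 15.8 × 10 = 158 N down at 2.42 m → arm 0.82 m, τ = 158 × 0.82 = 129.6 N·m clockwise.
Net load moment about support A = 1733 N·m clockwise.
Reaction R at support B is upward at 0.52 m, arm 2.72 m → moment R × 2.72 counterclockwise.
Balancing moments: R × 2.72 = 1733, giving R = 637 N.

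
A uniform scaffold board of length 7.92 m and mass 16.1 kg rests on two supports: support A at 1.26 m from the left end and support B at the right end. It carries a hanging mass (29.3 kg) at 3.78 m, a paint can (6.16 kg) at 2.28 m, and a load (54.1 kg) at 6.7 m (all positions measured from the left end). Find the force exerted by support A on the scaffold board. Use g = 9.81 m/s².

Sum moments about support B (its reaction then has zero moment arm).
Beam weight: 16.1 × 9.81 = 157.9 N down at 3.96 m → arm 3.96 m, τ = 157.9 × 3.96 = 625.3 N·m counterclockwise.
Hanging mass: 29.3 × 9.81 = 287.4 N down at 3.78 m → arm 4.14 m, τ = 287.4 × 4.14 = 1190 N·m counterclockwise.
Paint can: 6.16 × 9.81 = 60.43 N down at 2.28 m → arm 5.64 m, τ = 60.43 × 5.64 = 340.8 N·m counterclockwise.
Load: 54.1 × 9.81 = 530.7 N down at 6.7 m → arm 1.22 m, τ = 530.7 × 1.22 = 647.5 N·m counterclockwise.
Net load moment about support B = 2804 N·m counterclockwise.
Reaction R at support A is upward at 1.26 m, arm 6.66 m → moment R × 6.66 clockwise.
For rotational equilibrium, R × 6.66 = 2804, so R = 421 N.

R_A ≈ 421 N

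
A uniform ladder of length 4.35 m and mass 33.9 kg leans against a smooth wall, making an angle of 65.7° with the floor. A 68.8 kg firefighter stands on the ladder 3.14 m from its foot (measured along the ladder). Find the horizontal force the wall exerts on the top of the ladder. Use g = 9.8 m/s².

N_wall ≈ 295 N

Taking torques about the foot of the ladder:
Ladder weight 33.9×9.8 = 332.2 N acts at 2.175 m along the ladder; its horizontal arm is 2.175·cos65.7° = 0.895 m → τ = 297.3 N·m clockwise.
Firefighter: 68.8×9.8 = 674.2 N at 3.14 m → arm 1.292 m → τ = 871.1 N·m clockwise.
Wall normal N acts horizontally at the top; its moment arm is the height L sinθ = 4.35·sin65.7° = 3.965 m, counterclockwise.
Balancing moments: N × 3.965 = 1168, giving N = 295 N.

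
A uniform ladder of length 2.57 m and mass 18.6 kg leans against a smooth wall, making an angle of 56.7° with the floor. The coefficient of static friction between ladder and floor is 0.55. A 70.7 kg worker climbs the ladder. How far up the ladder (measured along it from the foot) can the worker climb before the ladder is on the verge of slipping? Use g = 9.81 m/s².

Sum moments about the foot of the ladder (the floor normal and friction both act there and drop out).
Ladder weight 18.6×9.81 = 182.5 N acts at 1.285 m along the ladder; its horizontal arm is 1.285·cos56.7° = 0.7055 m → τ = 128.8 N·m clockwise.
Worker weight 70.7×9.81 = 693.6 N at distance d → arm d·cos56.7° → τ = 693.6·d·0.549 clockwise.
Wall normal N at the top has arm L sinθ = 2.148 m counterclockwise, so Στ = 0 gives N·2.148 = 128.8 + 380.8·d.
ΣFy = 0 ⇒ N_floor = 876.1 N, so the maximum friction is μ_s·N_floor = 0.55×876.1 = 481.9 N. ΣFx = 0 ⇒ N_wall = f, so at the slipping point N = 481.9 N.
Substituting: 481.9×2.148 = 128.8 + 380.8·d ⇒ d = (1035 − 128.8) / 380.8 = 2.38 m.

d ≈ 2.38 m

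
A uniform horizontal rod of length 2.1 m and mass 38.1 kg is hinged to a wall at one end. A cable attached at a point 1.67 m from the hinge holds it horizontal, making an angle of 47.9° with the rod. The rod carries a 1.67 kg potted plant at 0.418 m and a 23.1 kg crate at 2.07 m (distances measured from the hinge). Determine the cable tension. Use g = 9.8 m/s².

About the hinge:
Beam weight: 38.1 × 9.8 = 373.4 N down at 1.05 m → arm 1.05 m, τ = 373.4 × 1.05 = 392.1 N·m clockwise.
Potted plant: 1.67 × 9.8 = 16.37 N down at 0.418 m → arm 0.418 m, τ = 16.37 × 0.418 = 6.843 N·m clockwise.
Crate: 23.1 × 9.8 = 226.4 N down at 2.07 m → arm 2.07 m, τ = 226.4 × 2.07 = 468.6 N·m clockwise.
Total clockwise load moment = 867.5 N·m.
The cable tension T acts at 1.67 m; only its component perpendicular to the rod, T sinθ, produces torque. sin 47.9° = 0.742.
Setting net torque to zero: T × 1.67 × 0.742 = 867.5 → T = 867.5 / 1.239 = 700 N.

T ≈ 700 N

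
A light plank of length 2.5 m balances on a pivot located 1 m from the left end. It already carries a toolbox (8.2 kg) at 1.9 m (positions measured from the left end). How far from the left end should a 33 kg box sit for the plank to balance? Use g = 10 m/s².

x ≈ 0.776 m from the left end

Take moments about the pivot (at 1 m from the left end).
Toolbox: 8.2 × 10 = 82 N down at 1.9 m → arm 0.9 m, τ = 82 × 0.9 = 73.8 N·m clockwise.
Net moment of existing loads = 73.8 N·m clockwise.
The box weighs 33 × 10 = 330 N and must supply an equal counterclockwise moment, so its lever arm about the pivot is 73.8 / 330 = 0.224 m.
That puts it at 1 − 0.224 = 0.776 m from the left end.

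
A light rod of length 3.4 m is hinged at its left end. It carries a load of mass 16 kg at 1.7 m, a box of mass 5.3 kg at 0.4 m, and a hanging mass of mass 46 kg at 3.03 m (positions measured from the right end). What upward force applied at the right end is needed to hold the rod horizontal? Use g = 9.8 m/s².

About the left end:
Load: 16 × 9.8 = 156.8 N down at 1.7 m → arm 1.7 m, τ = 156.8 × 1.7 = 266.6 N·m clockwise.
Box: 5.3 × 9.8 = 51.94 N down at 0.4 m → arm 3 m, τ = 51.94 × 3 = 155.8 N·m clockwise.
Hanging mass: 46 × 9.8 = 450.8 N down at 3.03 m → arm 0.37 m, τ = 450.8 × 0.37 = 166.8 N·m clockwise.
Net moment of the loads = 589.2 N·m clockwise.
The upward force F acts at the right end, arm 3.4 m, giving F × 3.4 counterclockwise.
Balancing moments: F × 3.4 = 589.2, giving F = 589.2 / 3.4 = 173 N.

F ≈ 173 N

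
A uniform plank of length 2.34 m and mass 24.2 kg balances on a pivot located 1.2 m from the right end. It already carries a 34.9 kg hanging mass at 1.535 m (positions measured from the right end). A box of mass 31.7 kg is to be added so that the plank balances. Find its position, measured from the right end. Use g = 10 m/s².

x ≈ 0.854 m from the right end

Sum moments about the pivot (at 1.2 m from the right end) (the support reaction has zero arm there).
Beam weight: 24.2 × 10 = 242 N down at 1.17 m → arm 0.03 m, τ = 242 × 0.03 = 7.26 N·m clockwise.
Hanging mass: 34.9 × 10 = 349 N down at 1.535 m → arm 0.335 m, τ = 349 × 0.335 = 116.9 N·m counterclockwise.
Net moment of existing loads = 109.6 N·m counterclockwise.
The box weighs 31.7 × 10 = 317 N and must supply an equal clockwise moment, so its lever arm about the pivot is 109.6 / 317 = 0.346 m.
That puts it at 1.2 − 0.346 = 0.854 m from the right end.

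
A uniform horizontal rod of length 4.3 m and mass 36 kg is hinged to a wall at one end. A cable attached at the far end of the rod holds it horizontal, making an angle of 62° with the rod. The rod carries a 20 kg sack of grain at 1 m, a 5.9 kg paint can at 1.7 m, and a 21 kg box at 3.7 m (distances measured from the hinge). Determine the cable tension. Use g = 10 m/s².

Taking torques about the hinge:
Beam weight: 36 × 10 = 360 N down at 2.15 m → arm 2.15 m, τ = 360 × 2.15 = 774 N·m clockwise.
Sack of grain: 20 × 10 = 200 N down at 1 m → arm 1 m, τ = 200 × 1 = 200 N·m clockwise.
Paint can: 5.9 × 10 = 59 N down at 1.7 m → arm 1.7 m, τ = 59 × 1.7 = 100.3 N·m clockwise.
Box: 21 × 10 = 210 N down at 3.7 m → arm 3.7 m, τ = 210 × 3.7 = 777 N·m clockwise.
Total clockwise load moment = 1851 N·m.
The cable tension T acts at 4.3 m; only its component perpendicular to the rod, T sinθ, produces torque. sin 62° = 0.8829.
Balancing moments: T × 4.3 × 0.8829 = 1851, giving T = 1851 / 3.796 = 488 N.

T ≈ 488 N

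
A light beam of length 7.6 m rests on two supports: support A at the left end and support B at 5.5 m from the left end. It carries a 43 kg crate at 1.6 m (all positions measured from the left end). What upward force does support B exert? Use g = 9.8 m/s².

R_B ≈ 123 N

About support A:
Crate: 43 × 9.8 = 421.4 N down at 1.6 m → arm 1.6 m, τ = 421.4 × 1.6 = 674.2 N·m clockwise.
Net load moment about support A = 674.2 N·m clockwise.
Reaction R at support B is upward at 5.5 m, arm 5.5 m → moment R × 5.5 counterclockwise.
Balancing moments: R × 5.5 = 674.2, giving R = 123 N.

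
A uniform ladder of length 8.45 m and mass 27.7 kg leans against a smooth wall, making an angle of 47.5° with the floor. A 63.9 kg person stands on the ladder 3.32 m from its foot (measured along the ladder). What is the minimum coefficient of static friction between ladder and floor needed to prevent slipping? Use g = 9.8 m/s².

μ_min ≈ 0.39

Choose the foot of the ladder as the axis so the floor normal and friction both act there and drop out.
Ladder weight 27.7×9.8 = 271.5 N acts at 4.225 m along the ladder; its horizontal arm is 4.225·cos47.5° = 2.854 m → τ = 774.9 N·m clockwise.
Person: 63.9×9.8 = 626.2 N at 3.32 m → arm 2.243 m → τ = 1405 N·m clockwise.
Wall normal N acts horizontally at the top; its moment arm is the height L sinθ = 8.45·sin47.5° = 6.23 m, counterclockwise.
Balancing moments: N × 6.23 = 2180, giving N = 349.9 N.
ΣFx = 0 ⇒ f = N_wall = 349.9 N. ΣFy = 0 ⇒ N_floor = 897.7 N.
μ_min = f / N_floor = 349.9 / 897.7 = 0.39.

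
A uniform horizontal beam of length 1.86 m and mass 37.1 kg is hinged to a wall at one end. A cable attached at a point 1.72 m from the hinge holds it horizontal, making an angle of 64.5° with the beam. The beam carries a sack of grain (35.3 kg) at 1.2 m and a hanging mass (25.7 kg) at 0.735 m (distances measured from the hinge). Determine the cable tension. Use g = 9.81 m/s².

T ≈ 605 N

About the hinge:
Beam weight: 37.1 × 9.81 = 364 N down at 0.93 m → arm 0.93 m, τ = 364 × 0.93 = 338.5 N·m clockwise.
Sack of grain: 35.3 × 9.81 = 346.3 N down at 1.2 m → arm 1.2 m, τ = 346.3 × 1.2 = 415.6 N·m clockwise.
Hanging mass: 25.7 × 9.81 = 252.1 N down at 0.735 m → arm 0.735 m, τ = 252.1 × 0.735 = 185.3 N·m clockwise.
Total clockwise load moment = 939.4 N·m.
The cable tension T acts at 1.72 m; only its component perpendicular to the beam, T sinθ, produces torque. sin 64.5° = 0.9026.
Στ = 0 ⇒ T × 1.72 × 0.9026 = 939.4 ⇒ T = 939.4 / 1.552 = 605 N.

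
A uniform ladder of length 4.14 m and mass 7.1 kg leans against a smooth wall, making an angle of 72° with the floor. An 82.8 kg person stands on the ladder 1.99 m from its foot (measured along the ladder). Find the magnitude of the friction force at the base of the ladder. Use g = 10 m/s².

f ≈ 141 N

Sum moments about the foot of the ladder (the floor normal and friction both act there and drop out).
Ladder weight 7.1×10 = 71 N acts at 2.07 m along the ladder; its horizontal arm is 2.07·cos72° = 0.6397 m → τ = 45.42 N·m clockwise.
Person: 82.8×10 = 828 N at 1.99 m → arm 0.6149 m → τ = 509.1 N·m clockwise.
Wall normal N acts horizontally at the top; its moment arm is the height L sinθ = 4.14·sin72° = 3.937 m, counterclockwise.
Setting net torque to zero: N × 3.937 = 554.5 → N = 141 N.
ΣFx = 0: friction at the foot balances the wall's push, so f = N_wall = 141 N.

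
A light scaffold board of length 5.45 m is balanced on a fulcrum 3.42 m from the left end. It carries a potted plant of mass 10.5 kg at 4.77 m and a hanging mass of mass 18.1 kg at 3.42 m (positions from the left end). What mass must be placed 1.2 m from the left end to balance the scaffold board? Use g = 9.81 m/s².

m ≈ 6.39 kg

About the fulcrum (at 3.42 m from the left end):
Potted plant: 10.5 × 9.81 = 103 N down at 4.77 m → arm 1.35 m, τ = 103 × 1.35 = 139.1 N·m clockwise.
Hanging mass: acts at the fulcrum, moment arm 0 → no torque.
Net moment of known loads = 139.1 N·m clockwise.
An unknown mass m at 1.2 m has arm 2.22 m; its moment is m·g·2.22 counterclockwise.
For rotational equilibrium, m × 9.81 × 2.22 = 139.1, so m = 139.1 / (9.81 × 2.22) = 6.39 kg.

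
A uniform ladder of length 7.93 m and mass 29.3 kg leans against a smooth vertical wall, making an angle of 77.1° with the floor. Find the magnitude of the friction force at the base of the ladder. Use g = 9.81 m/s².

f ≈ 32.9 N

About the foot of the ladder:
Ladder weight 29.3×9.81 = 287.4 N acts at 3.965 m along the ladder; its horizontal arm is 3.965·cos77.1° = 0.8852 m → τ = 254.4 N·m clockwise.
Wall normal N acts horizontally at the top; its moment arm is the height L sinθ = 7.93·sin77.1° = 7.73 m, counterclockwise.
Balancing moments: N × 7.73 = 254.4, giving N = 32.9 N.
ΣFx = 0: friction at the foot balances the wall's push, so f = N_wall = 32.9 N.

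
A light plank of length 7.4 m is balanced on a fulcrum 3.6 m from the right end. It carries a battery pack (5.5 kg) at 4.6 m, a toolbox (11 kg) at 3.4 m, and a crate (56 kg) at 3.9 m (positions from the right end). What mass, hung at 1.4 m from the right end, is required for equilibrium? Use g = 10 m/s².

m ≈ 9.14 kg

About the fulcrum (at 3.6 m from the right end):
Battery pack: 5.5 × 10 = 55 N down at 4.6 m → arm 1 m, τ = 55 × 1 = 55 N·m counterclockwise.
Toolbox: 11 × 10 = 110 N down at 3.4 m → arm 0.2 m, τ = 110 × 0.2 = 22 N·m clockwise.
Crate: 56 × 10 = 560 N down at 3.9 m → arm 0.3 m, τ = 560 × 0.3 = 168 N·m counterclockwise.
Net moment of known loads = 201 N·m counterclockwise.
An unknown mass m at 1.4 m has arm 2.2 m; its moment is m·g·2.2 clockwise.
Setting net torque to zero: m × 10 × 2.2 = 201 → m = 201 / (10 × 2.2) = 9.14 kg.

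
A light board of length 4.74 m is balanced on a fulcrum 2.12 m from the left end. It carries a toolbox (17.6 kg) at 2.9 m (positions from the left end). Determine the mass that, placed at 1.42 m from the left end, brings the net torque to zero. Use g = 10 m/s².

m ≈ 19.6 kg

About the fulcrum (at 2.12 m from the left end):
Toolbox: 17.6 × 10 = 176 N down at 2.9 m → arm 0.78 m, τ = 176 × 0.78 = 137.3 N·m clockwise.
Net moment of known loads = 137.3 N·m clockwise.
An unknown mass m at 1.42 m has arm 0.7 m; its moment is m·g·0.7 counterclockwise.
Στ = 0 ⇒ m × 10 × 0.7 = 137.3 ⇒ m = 137.3 / (10 × 0.7) = 19.6 kg.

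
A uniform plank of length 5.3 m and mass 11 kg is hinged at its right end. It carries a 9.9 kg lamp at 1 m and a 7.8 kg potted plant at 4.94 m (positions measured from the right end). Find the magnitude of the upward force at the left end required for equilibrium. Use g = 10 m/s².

Taking torques about the right end:
Beam weight: 11 × 10 = 110 N down at 2.65 m → arm 2.65 m, τ = 110 × 2.65 = 291.5 N·m counterclockwise.
Lamp: 9.9 × 10 = 99 N down at 1 m → arm 1 m, τ = 99 × 1 = 99 N·m counterclockwise.
Potted plant: 7.8 × 10 = 78 N down at 4.94 m → arm 4.94 m, τ = 78 × 4.94 = 385.3 N·m counterclockwise.
Net moment of the loads = 775.8 N·m counterclockwise.
The upward force F acts at the left end, arm 5.3 m, giving F × 5.3 clockwise.
For rotational equilibrium, F × 5.3 = 775.8, so F = 775.8 / 5.3 = 146 N.

F ≈ 146 N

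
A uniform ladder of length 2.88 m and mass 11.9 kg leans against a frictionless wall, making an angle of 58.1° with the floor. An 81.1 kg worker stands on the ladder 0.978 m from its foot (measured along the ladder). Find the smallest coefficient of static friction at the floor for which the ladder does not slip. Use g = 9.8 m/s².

About the foot of the ladder:
Ladder weight 11.9×9.8 = 116.6 N acts at 1.44 m along the ladder; its horizontal arm is 1.44·cos58.1° = 0.761 m → τ = 88.73 N·m clockwise.
Worker: 81.1×9.8 = 794.8 N at 0.978 m → arm 0.5168 m → τ = 410.8 N·m clockwise.
Wall normal N acts horizontally at the top; its moment arm is the height L sinθ = 2.88·sin58.1° = 2.445 m, counterclockwise.
Setting net torque to zero: N × 2.445 = 499.5 → N = 204.3 N.
ΣFx = 0 ⇒ f = N_wall = 204.3 N. ΣFy = 0 ⇒ N_floor = 911.4 N.
μ_min = f / N_floor = 204.3 / 911.4 = 0.224.

μ_min ≈ 0.224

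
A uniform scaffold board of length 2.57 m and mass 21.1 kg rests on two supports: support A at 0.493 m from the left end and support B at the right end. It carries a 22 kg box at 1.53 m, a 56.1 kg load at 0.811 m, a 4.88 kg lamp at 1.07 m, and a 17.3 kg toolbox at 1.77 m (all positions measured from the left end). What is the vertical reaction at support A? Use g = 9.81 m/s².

Choose support B as the axis so its reaction then has zero moment arm.
Beam weight: 21.1 × 9.81 = 207 N down at 1.285 m → arm 1.285 m, τ = 207 × 1.285 = 266 N·m counterclockwise.
Box: 22 × 9.81 = 215.8 N down at 1.53 m → arm 1.04 m, τ = 215.8 × 1.04 = 224.4 N·m counterclockwise.
Load: 56.1 × 9.81 = 550.3 N down at 0.811 m → arm 1.759 m, τ = 550.3 × 1.759 = 968 N·m counterclockwise.
Lamp: 4.88 × 9.81 = 47.87 N down at 1.07 m → arm 1.5 m, τ = 47.87 × 1.5 = 71.8 N·m counterclockwise.
Toolbox: 17.3 × 9.81 = 169.7 N down at 1.77 m → arm 0.8 m, τ = 169.7 × 0.8 = 135.8 N·m counterclockwise.
Net load moment about support B = 1666 N·m counterclockwise.
Reaction R at support A is upward at 0.493 m, arm 2.077 m → moment R × 2.077 clockwise.
Balancing moments: R × 2.077 = 1666, giving R = 802 N.

R_A ≈ 802 N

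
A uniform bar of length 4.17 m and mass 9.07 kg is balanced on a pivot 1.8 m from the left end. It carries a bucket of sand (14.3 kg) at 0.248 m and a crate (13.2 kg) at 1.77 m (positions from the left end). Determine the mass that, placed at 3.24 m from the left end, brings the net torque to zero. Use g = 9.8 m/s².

m ≈ 13.9 kg

Sum moments about the pivot (at 1.8 m from the left end) (the support reaction has zero arm there).
Beam weight: 9.07 × 9.8 = 88.89 N down at 2.085 m → arm 0.285 m, τ = 88.89 × 0.285 = 25.33 N·m clockwise.
Bucket of sand: 14.3 × 9.8 = 140.1 N down at 0.248 m → arm 1.552 m, τ = 140.1 × 1.552 = 217.4 N·m counterclockwise.
Crate: 13.2 × 9.8 = 129.4 N down at 1.77 m → arm 0.03 m, τ = 129.4 × 0.03 = 3.882 N·m counterclockwise.
Net moment of known loads = 196 N·m counterclockwise.
An unknown mass m at 3.24 m has arm 1.44 m; its moment is m·g·1.44 clockwise.
For rotational equilibrium, m × 9.8 × 1.44 = 196, so m = 196 / (9.8 × 1.44) = 13.9 kg.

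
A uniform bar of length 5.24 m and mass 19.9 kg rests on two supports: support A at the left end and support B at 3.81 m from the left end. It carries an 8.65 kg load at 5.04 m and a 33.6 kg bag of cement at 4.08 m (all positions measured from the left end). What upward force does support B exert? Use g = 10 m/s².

Take moments about support A.
Beam weight: 19.9 × 10 = 199 N down at 2.62 m → arm 2.62 m, τ = 199 × 2.62 = 521.4 N·m clockwise.
Load: 8.65 × 10 = 86.5 N down at 5.04 m → arm 5.04 m, τ = 86.5 × 5.04 = 436 N·m clockwise.
Bag of cement: 33.6 × 10 = 336 N down at 4.08 m → arm 4.08 m, τ = 336 × 4.08 = 1371 N·m clockwise.
Net load moment about support A = 2328 N·m clockwise.
Reaction R at support B is upward at 3.81 m, arm 3.81 m → moment R × 3.81 counterclockwise.
Στ = 0 ⇒ R × 3.81 = 2328 ⇒ R = 611 N.

R_B ≈ 611 N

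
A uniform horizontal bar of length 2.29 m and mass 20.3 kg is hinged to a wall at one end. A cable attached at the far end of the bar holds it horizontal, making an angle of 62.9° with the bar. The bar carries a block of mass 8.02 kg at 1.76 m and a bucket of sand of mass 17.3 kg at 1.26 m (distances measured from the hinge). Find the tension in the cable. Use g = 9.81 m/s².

T ≈ 285 N

Taking torques about the hinge:
Beam weight: 20.3 × 9.81 = 199.1 N down at 1.145 m → arm 1.145 m, τ = 199.1 × 1.145 = 228 N·m clockwise.
Block: 8.02 × 9.81 = 78.68 N down at 1.76 m → arm 1.76 m, τ = 78.68 × 1.76 = 138.5 N·m clockwise.
Bucket of sand: 17.3 × 9.81 = 169.7 N down at 1.26 m → arm 1.26 m, τ = 169.7 × 1.26 = 213.8 N·m clockwise.
Total clockwise load moment = 580.3 N·m.
The cable tension T acts at 2.29 m; only its component perpendicular to the bar, T sinθ, produces torque. sin 62.9° = 0.8902.
Balancing moments: T × 2.29 × 0.8902 = 580.3, giving T = 580.3 / 2.039 = 285 N.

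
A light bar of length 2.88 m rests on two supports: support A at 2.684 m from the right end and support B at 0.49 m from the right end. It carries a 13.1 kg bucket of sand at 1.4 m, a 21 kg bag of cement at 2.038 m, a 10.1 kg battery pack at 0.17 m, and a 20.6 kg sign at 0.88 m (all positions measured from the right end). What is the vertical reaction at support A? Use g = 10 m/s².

Take moments about support B.
Bucket of sand: 13.1 × 10 = 131 N down at 1.4 m → arm 0.91 m, τ = 131 × 0.91 = 119.2 N·m counterclockwise.
Bag of cement: 21 × 10 = 210 N down at 2.038 m → arm 1.548 m, τ = 210 × 1.548 = 325.1 N·m counterclockwise.
Battery pack: 10.1 × 10 = 101 N down at 0.17 m → arm 0.32 m, τ = 101 × 0.32 = 32.32 N·m clockwise.
Sign: 20.6 × 10 = 206 N down at 0.88 m → arm 0.39 m, τ = 206 × 0.39 = 80.34 N·m counterclockwise.
Net load moment about support B = 492.3 N·m counterclockwise.
Reaction R at support A is upward at 2.684 m, arm 2.194 m → moment R × 2.194 clockwise.
Στ = 0 ⇒ R × 2.194 = 492.3 ⇒ R = 224 N.

R_A ≈ 224 N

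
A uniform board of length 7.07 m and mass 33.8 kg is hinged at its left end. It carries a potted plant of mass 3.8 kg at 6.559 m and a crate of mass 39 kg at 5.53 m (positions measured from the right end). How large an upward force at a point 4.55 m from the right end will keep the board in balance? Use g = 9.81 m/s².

Sum moments about the left end (the unknown pivot reaction has zero arm there).
Beam weight: 33.8 × 9.81 = 331.6 N down at 3.535 m → arm 3.535 m, τ = 331.6 × 3.535 = 1172 N·m clockwise.
Potted plant: 3.8 × 9.81 = 37.28 N down at 6.559 m → arm 0.511 m, τ = 37.28 × 0.511 = 19.05 N·m clockwise.
Crate: 39 × 9.81 = 382.6 N down at 5.53 m → arm 1.54 m, τ = 382.6 × 1.54 = 589.2 N·m clockwise.
Net moment of the loads = 1780 N·m clockwise.
The upward force F acts at a point 4.55 m from the right end, arm 2.52 m, giving F × 2.52 counterclockwise.
Balancing moments: F × 2.52 = 1780, giving F = 1780 / 2.52 = 706 N.

F ≈ 706 N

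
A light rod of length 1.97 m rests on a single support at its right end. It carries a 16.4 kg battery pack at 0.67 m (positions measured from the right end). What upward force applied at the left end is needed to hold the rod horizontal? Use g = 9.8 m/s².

Taking torques about the right end:
Battery pack: 16.4 × 9.8 = 160.7 N down at 0.67 m → arm 0.67 m, τ = 160.7 × 0.67 = 107.7 N·m counterclockwise.
Net moment of the loads = 107.7 N·m counterclockwise.
The upward force F acts at the left end, arm 1.97 m, giving F × 1.97 clockwise.
Στ = 0 ⇒ F × 1.97 = 107.7 ⇒ F = 107.7 / 1.97 = 54.7 N.

F ≈ 54.7 N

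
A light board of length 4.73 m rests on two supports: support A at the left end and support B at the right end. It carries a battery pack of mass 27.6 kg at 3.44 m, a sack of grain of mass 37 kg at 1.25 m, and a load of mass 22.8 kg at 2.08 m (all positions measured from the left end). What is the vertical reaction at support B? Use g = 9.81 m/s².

R_B ≈ 391 N

Choose support A as the axis so its reaction then has zero moment arm.
Battery pack: 27.6 × 9.81 = 270.8 N down at 3.44 m → arm 3.44 m, τ = 270.8 × 3.44 = 931.6 N·m clockwise.
Sack of grain: 37 × 9.81 = 363 N down at 1.25 m → arm 1.25 m, τ = 363 × 1.25 = 453.8 N·m clockwise.
Load: 22.8 × 9.81 = 223.7 N down at 2.08 m → arm 2.08 m, τ = 223.7 × 2.08 = 465.3 N·m clockwise.
Net load moment about support A = 1851 N·m clockwise.
Reaction R at support B is upward at 4.73 m, arm 4.73 m → moment R × 4.73 counterclockwise.
Balancing moments: R × 4.73 = 1851, giving R = 391 N.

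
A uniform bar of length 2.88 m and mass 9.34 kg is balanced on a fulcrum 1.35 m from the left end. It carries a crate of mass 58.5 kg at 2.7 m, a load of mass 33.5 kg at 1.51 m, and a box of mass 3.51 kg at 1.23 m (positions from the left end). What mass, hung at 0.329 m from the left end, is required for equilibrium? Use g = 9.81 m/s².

m ≈ 83 kg

About the fulcrum (at 1.35 m from the left end):
Beam weight: 9.34 × 9.81 = 91.63 N down at 1.44 m → arm 0.09 m, τ = 91.63 × 0.09 = 8.247 N·m clockwise.
Crate: 58.5 × 9.81 = 573.9 N down at 2.7 m → arm 1.35 m, τ = 573.9 × 1.35 = 774.8 N·m clockwise.
Load: 33.5 × 9.81 = 328.6 N down at 1.51 m → arm 0.16 m, τ = 328.6 × 0.16 = 52.58 N·m clockwise.
Box: 3.51 × 9.81 = 34.43 N down at 1.23 m → arm 0.12 m, τ = 34.43 × 0.12 = 4.132 N·m counterclockwise.
Net moment of known loads = 831.5 N·m clockwise.
An unknown mass m at 0.329 m has arm 1.021 m; its moment is m·g·1.021 counterclockwise.
Setting net torque to zero: m × 9.81 × 1.021 = 831.5 → m = 831.5 / (9.81 × 1.021) = 83 kg.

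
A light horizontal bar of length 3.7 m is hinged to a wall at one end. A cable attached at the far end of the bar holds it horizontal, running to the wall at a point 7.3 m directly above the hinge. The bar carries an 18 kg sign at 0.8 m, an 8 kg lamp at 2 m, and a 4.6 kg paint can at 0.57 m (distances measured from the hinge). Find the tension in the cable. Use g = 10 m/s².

T ≈ 100 N

Choose the hinge as the axis so the unknown hinge reaction has zero arm there.
Sign: 18 × 10 = 180 N down at 0.8 m → arm 0.8 m, τ = 180 × 0.8 = 144 N·m clockwise.
Lamp: 8 × 10 = 80 N down at 2 m → arm 2 m, τ = 80 × 2 = 160 N·m clockwise.
Paint can: 4.6 × 10 = 46 N down at 0.57 m → arm 0.57 m, τ = 46 × 0.57 = 26.22 N·m clockwise.
Total clockwise load moment = 330.2 N·m.
The cable tension T acts at 3.7 m; only its component perpendicular to the bar, T sinθ, produces torque. sinθ = h/√(h²+d²) = 7.3/√(7.3²+3.7²) = 0.892.
Setting net torque to zero: T × 3.7 × 0.892 = 330.2 → T = 330.2 / 3.3 = 100 N.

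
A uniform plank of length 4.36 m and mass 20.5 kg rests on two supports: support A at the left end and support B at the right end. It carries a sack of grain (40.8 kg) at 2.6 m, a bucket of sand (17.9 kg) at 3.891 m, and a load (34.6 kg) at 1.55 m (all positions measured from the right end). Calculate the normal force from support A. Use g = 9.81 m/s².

R_A ≈ 617 N

Choose support B as the axis so its reaction then has zero moment arm.
Beam weight: 20.5 × 9.81 = 201.1 N down at 2.18 m → arm 2.18 m, τ = 201.1 × 2.18 = 438.4 N·m counterclockwise.
Sack of grain: 40.8 × 9.81 = 400.2 N down at 2.6 m → arm 2.6 m, τ = 400.2 × 2.6 = 1041 N·m counterclockwise.
Bucket of sand: 17.9 × 9.81 = 175.6 N down at 3.891 m → arm 3.891 m, τ = 175.6 × 3.891 = 683.3 N·m counterclockwise.
Load: 34.6 × 9.81 = 339.4 N down at 1.55 m → arm 1.55 m, τ = 339.4 × 1.55 = 526.1 N·m counterclockwise.
Net load moment about support B = 2689 N·m counterclockwise.
Reaction R at support A is upward at 4.36 m, arm 4.36 m → moment R × 4.36 clockwise.
For rotational equilibrium, R × 4.36 = 2689, so R = 617 N.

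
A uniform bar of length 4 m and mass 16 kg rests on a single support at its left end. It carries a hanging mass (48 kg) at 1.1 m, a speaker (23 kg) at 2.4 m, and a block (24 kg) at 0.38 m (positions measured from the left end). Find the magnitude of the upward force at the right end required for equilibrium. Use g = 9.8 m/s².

Take moments about the left end.
Beam weight: 16 × 9.8 = 156.8 N down at 2 m → arm 2 m, τ = 156.8 × 2 = 313.6 N·m clockwise.
Hanging mass: 48 × 9.8 = 470.4 N down at 1.1 m → arm 1.1 m, τ = 470.4 × 1.1 = 517.4 N·m clockwise.
Speaker: 23 × 9.8 = 225.4 N down at 2.4 m → arm 2.4 m, τ = 225.4 × 2.4 = 541 N·m clockwise.
Block: 24 × 9.8 = 235.2 N down at 0.38 m → arm 0.38 m, τ = 235.2 × 0.38 = 89.38 N·m clockwise.
Net moment of the loads = 1461 N·m clockwise.
The upward force F acts at the right end, arm 4 m, giving F × 4 counterclockwise.
For rotational equilibrium, F × 4 = 1461, so F = 1461 / 4 = 365 N.

F ≈ 365 N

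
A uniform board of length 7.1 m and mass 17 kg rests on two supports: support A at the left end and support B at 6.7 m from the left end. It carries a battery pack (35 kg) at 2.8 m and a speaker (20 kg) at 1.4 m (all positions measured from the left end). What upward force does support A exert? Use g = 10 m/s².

R_A ≈ 442 N

Sum moments about support B (its reaction then has zero moment arm).
Beam weight: 17 × 10 = 170 N down at 3.55 m → arm 3.15 m, τ = 170 × 3.15 = 535.5 N·m counterclockwise.
Battery pack: 35 × 10 = 350 N down at 2.8 m → arm 3.9 m, τ = 350 × 3.9 = 1365 N·m counterclockwise.
Speaker: 20 × 10 = 200 N down at 1.4 m → arm 5.3 m, τ = 200 × 5.3 = 1060 N·m counterclockwise.
Net load moment about support B = 2960 N·m counterclockwise.
Reaction R at support A is upward at 0 m, arm 6.7 m → moment R × 6.7 clockwise.
Balancing moments: R × 6.7 = 2960, giving R = 442 N.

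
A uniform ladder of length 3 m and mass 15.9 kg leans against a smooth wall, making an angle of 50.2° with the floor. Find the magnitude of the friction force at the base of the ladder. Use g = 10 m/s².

Sum moments about the foot of the ladder (the floor normal and friction both act there and drop out).
Ladder weight 15.9×10 = 159 N acts at 1.5 m along the ladder; its horizontal arm is 1.5·cos50.2° = 0.9602 m → τ = 152.7 N·m clockwise.
Wall normal N acts horizontally at the top; its moment arm is the height L sinθ = 3·sin50.2° = 2.305 m, counterclockwise.
Setting net torque to zero: N × 2.305 = 152.7 → N = 66.2 N.
ΣFx = 0: friction at the foot balances the wall's push, so f = N_wall = 66.2 N.

f ≈ 66.2 N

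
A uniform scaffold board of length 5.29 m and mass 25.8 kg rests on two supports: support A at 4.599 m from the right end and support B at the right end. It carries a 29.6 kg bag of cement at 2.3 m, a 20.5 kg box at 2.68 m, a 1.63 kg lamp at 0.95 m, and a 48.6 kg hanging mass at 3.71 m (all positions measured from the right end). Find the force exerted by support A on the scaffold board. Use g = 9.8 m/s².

About support B:
Beam weight: 25.8 × 9.8 = 252.8 N down at 2.645 m → arm 2.645 m, τ = 252.8 × 2.645 = 668.7 N·m counterclockwise.
Bag of cement: 29.6 × 9.8 = 290.1 N down at 2.3 m → arm 2.3 m, τ = 290.1 × 2.3 = 667.2 N·m counterclockwise.
Box: 20.5 × 9.8 = 200.9 N down at 2.68 m → arm 2.68 m, τ = 200.9 × 2.68 = 538.4 N·m counterclockwise.
Lamp: 1.63 × 9.8 = 15.97 N down at 0.95 m → arm 0.95 m, τ = 15.97 × 0.95 = 15.17 N·m counterclockwise.
Hanging mass: 48.6 × 9.8 = 476.3 N down at 3.71 m → arm 3.71 m, τ = 476.3 × 3.71 = 1767 N·m counterclockwise.
Net load moment about support B = 3656 N·m counterclockwise.
Reaction R at support A is upward at 4.599 m, arm 4.599 m → moment R × 4.599 clockwise.
Balancing moments: R × 4.599 = 3656, giving R = 795 N.

R_A ≈ 795 N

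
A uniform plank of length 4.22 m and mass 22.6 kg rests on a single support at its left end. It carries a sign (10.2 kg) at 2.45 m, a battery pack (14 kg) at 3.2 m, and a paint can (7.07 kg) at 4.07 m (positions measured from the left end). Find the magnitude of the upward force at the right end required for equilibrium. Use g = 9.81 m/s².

F ≈ 340 N

Sum moments about the left end (the unknown pivot reaction has zero arm there).
Beam weight: 22.6 × 9.81 = 221.7 N down at 2.11 m → arm 2.11 m, τ = 221.7 × 2.11 = 467.8 N·m clockwise.
Sign: 10.2 × 9.81 = 100.1 N down at 2.45 m → arm 2.45 m, τ = 100.1 × 2.45 = 245.2 N·m clockwise.
Battery pack: 14 × 9.81 = 137.3 N down at 3.2 m → arm 3.2 m, τ = 137.3 × 3.2 = 439.4 N·m clockwise.
Paint can: 7.07 × 9.81 = 69.36 N down at 4.07 m → arm 4.07 m, τ = 69.36 × 4.07 = 282.3 N·m clockwise.
Net moment of the loads = 1435 N·m clockwise.
The upward force F acts at the right end, arm 4.22 m, giving F × 4.22 counterclockwise.
Στ = 0 ⇒ F × 4.22 = 1435 ⇒ F = 1435 / 4.22 = 340 N.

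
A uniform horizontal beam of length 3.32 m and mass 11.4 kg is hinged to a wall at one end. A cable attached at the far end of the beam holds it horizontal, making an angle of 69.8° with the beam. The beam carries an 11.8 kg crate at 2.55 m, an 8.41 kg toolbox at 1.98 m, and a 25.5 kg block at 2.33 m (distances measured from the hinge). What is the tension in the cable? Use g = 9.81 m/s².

Choose the hinge as the axis so the unknown hinge reaction has zero arm there.
Beam weight: 11.4 × 9.81 = 111.8 N down at 1.66 m → arm 1.66 m, τ = 111.8 × 1.66 = 185.6 N·m clockwise.
Crate: 11.8 × 9.81 = 115.8 N down at 2.55 m → arm 2.55 m, τ = 115.8 × 2.55 = 295.3 N·m clockwise.
Toolbox: 8.41 × 9.81 = 82.5 N down at 1.98 m → arm 1.98 m, τ = 82.5 × 1.98 = 163.3 N·m clockwise.
Block: 25.5 × 9.81 = 250.2 N down at 2.33 m → arm 2.33 m, τ = 250.2 × 2.33 = 583 N·m clockwise.
Total clockwise load moment = 1227 N·m.
The cable tension T acts at 3.32 m; only its component perpendicular to the beam, T sinθ, produces torque. sin 69.8° = 0.9385.
Balancing moments: T × 3.32 × 0.9385 = 1227, giving T = 1227 / 3.116 = 394 N.

T ≈ 394 N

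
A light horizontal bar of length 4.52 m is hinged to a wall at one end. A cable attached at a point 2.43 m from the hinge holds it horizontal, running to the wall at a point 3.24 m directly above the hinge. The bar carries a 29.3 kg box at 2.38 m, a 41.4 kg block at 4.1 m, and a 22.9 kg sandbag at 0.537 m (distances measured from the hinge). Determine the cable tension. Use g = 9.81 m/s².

Taking torques about the hinge:
Box: 29.3 × 9.81 = 287.4 N down at 2.38 m → arm 2.38 m, τ = 287.4 × 2.38 = 684 N·m clockwise.
Block: 41.4 × 9.81 = 406.1 N down at 4.1 m → arm 4.1 m, τ = 406.1 × 4.1 = 1665 N·m clockwise.
Sandbag: 22.9 × 9.81 = 224.6 N down at 0.537 m → arm 0.537 m, τ = 224.6 × 0.537 = 120.6 N·m clockwise.
Total clockwise load moment = 2470 N·m.
The cable tension T acts at 2.43 m; only its component perpendicular to the bar, T sinθ, produces torque. sinθ = h/√(h²+d²) = 3.24/√(3.24²+2.43²) = 0.8.
For rotational equilibrium, T × 2.43 × 0.8 = 2470, so T = 2470 / 1.944 = 1270 N.

T ≈ 1270 N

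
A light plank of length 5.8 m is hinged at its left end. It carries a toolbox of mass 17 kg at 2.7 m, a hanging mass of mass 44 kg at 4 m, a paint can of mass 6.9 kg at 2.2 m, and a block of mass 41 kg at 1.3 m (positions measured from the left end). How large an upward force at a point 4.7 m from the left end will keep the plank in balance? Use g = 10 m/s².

Choose the left end as the axis so the unknown pivot reaction has zero arm there.
Toolbox: 17 × 10 = 170 N down at 2.7 m → arm 2.7 m, τ = 170 × 2.7 = 459 N·m clockwise.
Hanging mass: 44 × 10 = 440 N down at 4 m → arm 4 m, τ = 440 × 4 = 1760 N·m clockwise.
Paint can: 6.9 × 10 = 69 N down at 2.2 m → arm 2.2 m, τ = 69 × 2.2 = 151.8 N·m clockwise.
Block: 41 × 10 = 410 N down at 1.3 m → arm 1.3 m, τ = 410 × 1.3 = 533 N·m clockwise.
Net moment of the loads = 2904 N·m clockwise.
The upward force F acts at a point 4.7 m from the left end, arm 4.7 m, giving F × 4.7 counterclockwise.
For rotational equilibrium, F × 4.7 = 2904, so F = 2904 / 4.7 = 618 N.

F ≈ 618 N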